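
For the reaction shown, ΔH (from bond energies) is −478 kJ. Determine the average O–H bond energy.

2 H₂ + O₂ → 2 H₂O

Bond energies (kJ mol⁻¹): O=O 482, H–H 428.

D(O–H) ≈ 454 kJ/mol

Let D be the O–H bond energy.
Σ(broken) = 2×428 + 1×482 = 1338
Σ(formed) = 4×D = 4D
ΔH = Σ(broken) − Σ(formed) = (1338) − (4D) = +1338 − 4D
Setting this equal to −478 kJ gives 4D = 1816, so D = 454 kJ/mol.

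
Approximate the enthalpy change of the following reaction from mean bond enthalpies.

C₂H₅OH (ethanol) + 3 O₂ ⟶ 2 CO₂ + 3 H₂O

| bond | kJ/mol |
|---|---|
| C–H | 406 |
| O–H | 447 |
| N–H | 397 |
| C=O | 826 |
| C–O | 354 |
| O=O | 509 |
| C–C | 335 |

ΔH ≈ −1293 kJ

Bonds broken (reactants):
  C–C: 1 × 335 = 335
  C–H: 5 × 406 = 2030
  C–O: 1 × 354 = 354
  O–H: 1 × 447 = 447
  O=O: 3 × 509 = 1527
  Σ(broken) = 4693 kJ
Bonds formed (products):
  C=O: 4 × 826 = 3304
  O–H: 6 × 447 = 2682
  Σ(formed) = 5986 kJ
ΔH = Σ(broken) − Σ(formed) = 4693 − 5986 = −1293 kJ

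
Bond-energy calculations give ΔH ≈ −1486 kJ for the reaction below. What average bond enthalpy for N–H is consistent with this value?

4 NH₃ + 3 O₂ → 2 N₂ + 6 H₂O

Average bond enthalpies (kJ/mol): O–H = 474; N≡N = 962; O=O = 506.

D(N–H) ≈ 384 kJ/mol

Let D be the N–H bond energy.
Σ(broken) = 12×D + 3×506 = 1518 + 12D
Σ(formed) = 2×962 + 12×474 = 7612
ΔH = Σ(broken) − Σ(formed) = (1518 + 12D) − (7612) = −6094 + 12D
Setting this equal to −1486 kJ gives 12D = 4608, so D = 384 kJ/mol.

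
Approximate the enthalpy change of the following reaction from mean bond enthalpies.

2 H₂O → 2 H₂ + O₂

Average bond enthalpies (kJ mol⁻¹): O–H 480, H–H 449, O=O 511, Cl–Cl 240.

ΔH ≈ +511 kJ

Bonds broken (reactants):
  O–H: 4 × 480 = 1920
  Σ(broken) = 1920 kJ
Bonds formed (products):
  H–H: 2 × 449 = 898
  O=O: 1 × 511 = 511
  Σ(formed) = 1409 kJ
ΔH = Σ(broken) − Σ(formed) = 1920 − 1409 = +511 kJ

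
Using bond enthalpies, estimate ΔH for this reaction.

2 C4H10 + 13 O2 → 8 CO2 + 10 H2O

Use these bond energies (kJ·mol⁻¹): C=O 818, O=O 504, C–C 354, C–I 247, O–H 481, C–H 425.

Bonds broken (reactants):
  C–C: 6 × 354 = 2124
  C–H: 20 × 425 = 8500
  O=O: 13 × 504 = 6552
  Σ(broken) = 17176 kJ
Bonds formed (products):
  C=O: 16 × 818 = 13088
  O–H: 20 × 481 = 9620
  Σ(formed) = 22708 kJ
ΔH = Σ(broken) − Σ(formed) = 17176 − 22708 = −5532 kJ

ΔH ≈ −5532 kJ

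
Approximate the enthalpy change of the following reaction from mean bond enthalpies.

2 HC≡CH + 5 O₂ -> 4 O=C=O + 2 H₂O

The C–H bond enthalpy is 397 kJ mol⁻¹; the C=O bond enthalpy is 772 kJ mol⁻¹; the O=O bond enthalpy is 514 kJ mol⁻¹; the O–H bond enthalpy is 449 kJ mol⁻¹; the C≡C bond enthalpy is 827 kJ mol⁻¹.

Bonds broken (reactants):
  C≡C: 2 × 827 = 1654
  C–H: 4 × 397 = 1588
  O=O: 5 × 514 = 2570
  Σ(broken) = 5812 kJ
Bonds formed (products):
  C=O: 8 × 772 = 6176
  O–H: 4 × 449 = 1796
  Σ(formed) = 7972 kJ
ΔH = Σ(broken) − Σ(formed) = 5812 − 7972 = −2160 kJ

ΔH ≈ −2160 kJ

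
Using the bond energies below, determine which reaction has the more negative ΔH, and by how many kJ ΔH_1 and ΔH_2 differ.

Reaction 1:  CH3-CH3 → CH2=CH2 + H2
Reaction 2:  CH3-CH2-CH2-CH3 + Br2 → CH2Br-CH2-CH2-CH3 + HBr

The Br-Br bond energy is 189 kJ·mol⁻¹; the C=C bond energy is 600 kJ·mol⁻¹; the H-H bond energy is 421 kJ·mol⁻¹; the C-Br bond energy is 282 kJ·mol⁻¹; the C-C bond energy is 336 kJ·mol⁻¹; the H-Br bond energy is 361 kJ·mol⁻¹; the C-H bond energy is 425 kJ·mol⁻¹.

Reaction 1:
  Bonds broken (reactants):
    C-C: 1 × 336 = 336
    C-H: 6 × 425 = 2550
    Σ(broken) = 2886 kJ
  Bonds formed (products):
    C-H: 4 × 425 = 1700
    C=C: 1 × 600 = 600
    H-H: 1 × 421 = 421
    Σ(formed) = 2721 kJ
  ΔH_1 = 2886 − 2721 = +165 kJ
Reaction 2:
  Bonds broken (reactants):
    Br-Br: 1 × 189 = 189
    C-C: 3 × 336 = 1008
    C-H: 10 × 425 = 4250
    Σ(broken) = 5447 kJ
  Bonds formed (products):
    C-Br: 1 × 282 = 282
    C-C: 3 × 336 = 1008
    C-H: 9 × 425 = 3825
    H-Br: 1 × 361 = 361
    Σ(formed) = 5476 kJ
  ΔH_2 = 5447 − 5476 = −29 kJ
ΔH_1 − ΔH_2 = +194 kJ, so reaction 2 has the more negative ΔH; |ΔH_1 − ΔH_2| = 194 kJ.

Reaction 2, by 194 kJ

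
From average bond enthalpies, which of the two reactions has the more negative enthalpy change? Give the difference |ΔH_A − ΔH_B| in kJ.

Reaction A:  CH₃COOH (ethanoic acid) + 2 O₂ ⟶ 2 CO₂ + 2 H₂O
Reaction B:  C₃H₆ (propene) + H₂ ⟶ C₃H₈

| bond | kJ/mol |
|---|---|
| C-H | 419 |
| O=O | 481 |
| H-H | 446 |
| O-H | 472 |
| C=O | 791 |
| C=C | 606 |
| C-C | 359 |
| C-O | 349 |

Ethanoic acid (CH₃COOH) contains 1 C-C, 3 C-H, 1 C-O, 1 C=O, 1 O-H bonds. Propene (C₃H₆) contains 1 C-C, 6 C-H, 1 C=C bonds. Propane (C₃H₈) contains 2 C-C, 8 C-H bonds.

Reaction A, by 717 kJ

Reaction A:
  Bonds broken (reactants):
    C-C: 1 × 359 = 359
    C-H: 3 × 419 = 1257
    C-O: 1 × 349 = 349
    C=O: 1 × 791 = 791
    O-H: 1 × 472 = 472
    O=O: 2 × 481 = 962
    Σ(broken) = 4190 kJ
  Bonds formed (products):
    C=O: 4 × 791 = 3164
    O-H: 4 × 472 = 1888
    Σ(formed) = 5052 kJ
  ΔH_A = 4190 − 5052 = −862 kJ
Reaction B:
  Bonds broken (reactants):
    C-C: 1 × 359 = 359
    C-H: 6 × 419 = 2514
    C=C: 1 × 606 = 606
    H-H: 1 × 446 = 446
    Σ(broken) = 3925 kJ
  Bonds formed (products):
    C-C: 2 × 359 = 718
    C-H: 8 × 419 = 3352
    Σ(formed) = 4070 kJ
  ΔH_B = 3925 − 4070 = −145 kJ
ΔH_A − ΔH_B = −717 kJ, so reaction A has the more negative ΔH; |ΔH_A − ΔH_B| = 717 kJ.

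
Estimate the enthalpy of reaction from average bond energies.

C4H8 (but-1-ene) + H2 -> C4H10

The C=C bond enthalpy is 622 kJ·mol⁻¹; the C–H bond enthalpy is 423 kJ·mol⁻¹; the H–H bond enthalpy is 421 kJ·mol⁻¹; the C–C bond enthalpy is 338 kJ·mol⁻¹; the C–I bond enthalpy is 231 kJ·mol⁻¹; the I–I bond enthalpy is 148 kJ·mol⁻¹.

ΔH ≈ −141 kJ

Bonds broken (reactants):
  C–C: 2 × 338 = 676
  C–H: 8 × 423 = 3384
  C=C: 1 × 622 = 622
  H–H: 1 × 421 = 421
  Σ(broken) = 5103 kJ
Bonds formed (products):
  C–C: 3 × 338 = 1014
  C–H: 10 × 423 = 4230
  Σ(formed) = 5244 kJ
ΔH = Σ(broken) − Σ(formed) = 5103 − 5244 = −141 kJ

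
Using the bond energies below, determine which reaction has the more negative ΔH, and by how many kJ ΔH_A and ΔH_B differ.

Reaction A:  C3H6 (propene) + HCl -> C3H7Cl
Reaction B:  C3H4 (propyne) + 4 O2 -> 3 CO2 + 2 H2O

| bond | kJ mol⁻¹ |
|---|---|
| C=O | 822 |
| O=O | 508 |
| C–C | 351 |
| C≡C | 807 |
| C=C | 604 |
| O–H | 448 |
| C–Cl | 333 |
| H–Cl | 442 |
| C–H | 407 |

Reaction B, by 1861 kJ

Reaction A:
  Bonds broken (reactants):
    C–C: 1 × 351 = 351
    C–H: 6 × 407 = 2442
    C=C: 1 × 604 = 604
    H–Cl: 1 × 442 = 442
    Σ(broken) = 3839 kJ
  Bonds formed (products):
    C–C: 2 × 351 = 702
    C–Cl: 1 × 333 = 333
    C–H: 7 × 407 = 2849
    Σ(formed) = 3884 kJ
  ΔH_A = 3839 − 3884 = −45 kJ
Reaction B:
  Bonds broken (reactants):
    C≡C: 1 × 807 = 807
    C–C: 1 × 351 = 351
    C–H: 4 × 407 = 1628
    O=O: 4 × 508 = 2032
    Σ(broken) = 4818 kJ
  Bonds formed (products):
    C=O: 6 × 822 = 4932
    O–H: 4 × 448 = 1792
    Σ(formed) = 6724 kJ
  ΔH_B = 4818 − 6724 = −1906 kJ
ΔH_A − ΔH_B = +1861 kJ, so reaction B has the more negative ΔH; |ΔH_A − ΔH_B| = 1861 kJ.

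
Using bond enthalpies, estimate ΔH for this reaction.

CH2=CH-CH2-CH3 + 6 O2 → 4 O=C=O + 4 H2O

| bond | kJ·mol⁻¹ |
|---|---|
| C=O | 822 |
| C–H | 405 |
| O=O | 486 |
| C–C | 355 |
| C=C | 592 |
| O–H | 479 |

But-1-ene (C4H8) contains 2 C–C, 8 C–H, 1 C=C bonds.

ΔH ≈ −2950 kJ

Bonds broken (reactants):
  C–C: 2 × 355 = 710
  C–H: 8 × 405 = 3240
  C=C: 1 × 592 = 592
  O=O: 6 × 486 = 2916
  Σ(broken) = 7458 kJ
Bonds formed (products):
  C=O: 8 × 822 = 6576
  O–H: 8 × 479 = 3832
  Σ(formed) = 10408 kJ
ΔH = Σ(broken) − Σ(formed) = 7458 − 10408 = −2950 kJ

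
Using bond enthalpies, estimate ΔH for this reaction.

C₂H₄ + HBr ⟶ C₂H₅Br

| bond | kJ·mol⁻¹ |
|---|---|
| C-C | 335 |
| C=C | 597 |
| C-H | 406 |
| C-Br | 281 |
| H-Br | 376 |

ΔH ≈ −49 kJ

Bonds broken (reactants):
  C-H: 4 × 406 = 1624
  C=C: 1 × 597 = 597
  H-Br: 1 × 376 = 376
  Σ(broken) = 2597 kJ
Bonds formed (products):
  C-Br: 1 × 281 = 281
  C-C: 1 × 335 = 335
  C-H: 5 × 406 = 2030
  Σ(formed) = 2646 kJ
ΔH = Σ(broken) − Σ(formed) = 2597 − 2646 = −49 kJ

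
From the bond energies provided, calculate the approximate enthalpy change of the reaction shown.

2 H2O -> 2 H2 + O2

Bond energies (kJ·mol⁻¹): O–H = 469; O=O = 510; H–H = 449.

ΔH ≈ +468 kJ

Bonds broken (reactants):
  O–H: 4 × 469 = 1876
  Σ(broken) = 1876 kJ
Bonds formed (products):
  H–H: 2 × 449 = 898
  O=O: 1 × 510 = 510
  Σ(formed) = 1408 kJ
ΔH = Σ(broken) − Σ(formed) = 1876 − 1408 = +468 kJ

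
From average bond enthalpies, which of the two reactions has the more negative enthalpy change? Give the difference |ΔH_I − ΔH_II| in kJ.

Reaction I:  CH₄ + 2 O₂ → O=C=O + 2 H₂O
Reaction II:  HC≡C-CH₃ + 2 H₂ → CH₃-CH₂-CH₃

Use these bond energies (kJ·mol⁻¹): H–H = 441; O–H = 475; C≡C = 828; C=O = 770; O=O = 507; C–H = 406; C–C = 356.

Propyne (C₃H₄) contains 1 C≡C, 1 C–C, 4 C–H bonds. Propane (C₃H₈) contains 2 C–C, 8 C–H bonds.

Reaction I:
  Bonds broken (reactants):
    C–H: 4 × 406 = 1624
    O=O: 2 × 507 = 1014
    Σ(broken) = 2638 kJ
  Bonds formed (products):
    C=O: 2 × 770 = 1540
    O–H: 4 × 475 = 1900
    Σ(formed) = 3440 kJ
  ΔH_I = 2638 − 3440 = −802 kJ
Reaction II:
  Bonds broken (reactants):
    C≡C: 1 × 828 = 828
    C–C: 1 × 356 = 356
    C–H: 4 × 406 = 1624
    H–H: 2 × 441 = 882
    Σ(broken) = 3690 kJ
  Bonds formed (products):
    C–C: 2 × 356 = 712
    C–H: 8 × 406 = 3248
    Σ(formed) = 3960 kJ
  ΔH_II = 3690 − 3960 = −270 kJ
ΔH_I − ΔH_II = −532 kJ, so reaction I has the more negative ΔH; |ΔH_I − ΔH_II| = 532 kJ.

Reaction I, by 532 kJ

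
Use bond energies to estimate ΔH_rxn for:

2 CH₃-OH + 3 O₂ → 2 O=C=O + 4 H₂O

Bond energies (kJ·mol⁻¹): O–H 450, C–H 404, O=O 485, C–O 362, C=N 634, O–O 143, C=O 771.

Bonds broken (reactants):
  C–H: 6 × 404 = 2424
  C–O: 2 × 362 = 724
  O–H: 2 × 450 = 900
  O=O: 3 × 485 = 1455
  Σ(broken) = 5503 kJ
Bonds formed (products):
  C=O: 4 × 771 = 3084
  O–H: 8 × 450 = 3600
  Σ(formed) = 6684 kJ
ΔH = Σ(broken) − Σ(formed) = 5503 − 6684 = −1181 kJ

ΔH ≈ −1181 kJ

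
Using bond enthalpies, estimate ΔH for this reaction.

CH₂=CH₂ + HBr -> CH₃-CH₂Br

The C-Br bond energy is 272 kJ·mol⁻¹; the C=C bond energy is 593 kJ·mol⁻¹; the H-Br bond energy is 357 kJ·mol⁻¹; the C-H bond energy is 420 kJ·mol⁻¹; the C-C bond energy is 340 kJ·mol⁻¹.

ΔH ≈ −82 kJ

Bonds broken (reactants):
  C-H: 4 × 420 = 1680
  C=C: 1 × 593 = 593
  H-Br: 1 × 357 = 357
  Σ(broken) = 2630 kJ
Bonds formed (products):
  C-Br: 1 × 272 = 272
  C-C: 1 × 340 = 340
  C-H: 5 × 420 = 2100
  Σ(formed) = 2712 kJ
ΔH = Σ(broken) − Σ(formed) = 2630 − 2712 = −82 kJ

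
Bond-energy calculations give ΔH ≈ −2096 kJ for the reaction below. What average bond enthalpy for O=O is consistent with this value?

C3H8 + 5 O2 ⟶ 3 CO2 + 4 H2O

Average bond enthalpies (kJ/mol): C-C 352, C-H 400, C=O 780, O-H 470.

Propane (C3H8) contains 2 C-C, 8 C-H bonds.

D(O=O) ≈ 488 kJ/mol

Let D be the O=O bond energy.
Σ(broken) = 2×352 + 8×400 + 5×D = 3904 + 5D
Σ(formed) = 6×780 + 8×470 = 8440
ΔH = Σ(broken) − Σ(formed) = (3904 + 5D) − (8440) = −4536 + 5D
Setting this equal to −2096 kJ gives 5D = 2440, so D = 488 kJ/mol.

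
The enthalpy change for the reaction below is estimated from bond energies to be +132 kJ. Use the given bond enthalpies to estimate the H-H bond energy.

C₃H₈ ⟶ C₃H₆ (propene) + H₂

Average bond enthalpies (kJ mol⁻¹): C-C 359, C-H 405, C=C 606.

Let D be the H-H bond energy.
Σ(broken) = 2×359 + 8×405 = 3958
Σ(formed) = 1×359 + 6×405 + 1×606 + 1×D = 3395 + D
ΔH = Σ(broken) − Σ(formed) = (3958) − (3395 + D) = +563 − D
Setting this equal to +132 kJ gives D = 431 kJ/mol.

D(H-H) ≈ 431 kJ/mol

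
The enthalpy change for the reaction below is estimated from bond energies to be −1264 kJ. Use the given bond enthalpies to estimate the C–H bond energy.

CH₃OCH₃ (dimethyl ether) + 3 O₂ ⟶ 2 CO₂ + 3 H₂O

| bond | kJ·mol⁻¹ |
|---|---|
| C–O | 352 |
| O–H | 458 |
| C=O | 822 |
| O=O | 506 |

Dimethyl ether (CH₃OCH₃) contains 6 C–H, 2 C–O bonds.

D(C–H) ≈ 425 kJ/mol

Let D be the C–H bond energy.
Σ(broken) = 6×D + 2×352 + 3×506 = 2222 + 6D
Σ(formed) = 4×822 + 6×458 = 6036
ΔH = Σ(broken) − Σ(formed) = (2222 + 6D) − (6036) = −3814 + 6D
Setting this equal to −1264 kJ gives 6D = 2550, so D = 425 kJ/mol.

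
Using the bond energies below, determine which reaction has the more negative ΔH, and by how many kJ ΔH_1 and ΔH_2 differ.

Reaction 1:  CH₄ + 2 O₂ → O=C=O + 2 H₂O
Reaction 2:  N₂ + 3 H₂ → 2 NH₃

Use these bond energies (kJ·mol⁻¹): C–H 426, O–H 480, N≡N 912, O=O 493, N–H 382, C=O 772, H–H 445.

Reaction 1, by 729 kJ

Reaction 1:
  Bonds broken (reactants):
    C–H: 4 × 426 = 1704
    O=O: 2 × 493 = 986
    Σ(broken) = 2690 kJ
  Bonds formed (products):
    C=O: 2 × 772 = 1544
    O–H: 4 × 480 = 1920
    Σ(formed) = 3464 kJ
  ΔH_1 = 2690 − 3464 = −774 kJ
Reaction 2:
  Bonds broken (reactants):
    H–H: 3 × 445 = 1335
    N≡N: 1 × 912 = 912
    Σ(broken) = 2247 kJ
  Bonds formed (products):
    N–H: 6 × 382 = 2292
    Σ(formed) = 2292 kJ
  ΔH_2 = 2247 − 2292 = −45 kJ
ΔH_1 − ΔH_2 = −729 kJ, so reaction 1 has the more negative ΔH; |ΔH_1 − ΔH_2| = 729 kJ.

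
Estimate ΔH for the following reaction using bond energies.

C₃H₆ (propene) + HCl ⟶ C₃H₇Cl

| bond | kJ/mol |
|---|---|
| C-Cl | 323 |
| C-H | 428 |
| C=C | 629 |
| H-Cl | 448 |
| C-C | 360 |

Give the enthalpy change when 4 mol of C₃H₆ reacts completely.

Bonds broken (reactants):
  C-C: 1 × 360 = 360
  C-H: 6 × 428 = 2568
  C=C: 1 × 629 = 629
  H-Cl: 1 × 448 = 448
  Σ(broken) = 4005 kJ
Bonds formed (products):
  C-C: 2 × 360 = 720
  C-Cl: 1 × 323 = 323
  C-H: 7 × 428 = 2996
  Σ(formed) = 4039 kJ
ΔH = Σ(broken) − Σ(formed) = 4005 − 4039 = −34 kJ
For 4× the reaction as written: 4 × (−34) = −136 kJ

ΔH = −136 kJ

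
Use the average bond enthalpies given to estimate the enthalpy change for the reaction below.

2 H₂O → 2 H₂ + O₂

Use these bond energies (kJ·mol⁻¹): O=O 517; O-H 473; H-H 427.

Bonds broken (reactants):
  O-H: 4 × 473 = 1892
  Σ(broken) = 1892 kJ
Bonds formed (products):
  H-H: 2 × 427 = 854
  O=O: 1 × 517 = 517
  Σ(formed) = 1371 kJ
ΔH = Σ(broken) − Σ(formed) = 1892 − 1371 = +521 kJ

ΔH ≈ +521 kJ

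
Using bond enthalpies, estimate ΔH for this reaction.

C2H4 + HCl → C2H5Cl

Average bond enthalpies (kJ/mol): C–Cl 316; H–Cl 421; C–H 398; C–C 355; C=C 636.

ΔH ≈ −12 kJ

Bonds broken (reactants):
  C–H: 4 × 398 = 1592
  C=C: 1 × 636 = 636
  H–Cl: 1 × 421 = 421
  Σ(broken) = 2649 kJ
Bonds formed (products):
  C–C: 1 × 355 = 355
  C–Cl: 1 × 316 = 316
  C–H: 5 × 398 = 1990
  Σ(formed) = 2661 kJ
ΔH = Σ(broken) − Σ(formed) = 2649 − 2661 = −12 kJ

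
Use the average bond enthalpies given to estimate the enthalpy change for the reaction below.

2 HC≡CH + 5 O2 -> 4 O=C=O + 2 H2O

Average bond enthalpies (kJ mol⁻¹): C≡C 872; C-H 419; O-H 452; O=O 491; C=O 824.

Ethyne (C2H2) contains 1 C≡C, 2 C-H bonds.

ΔH ≈ −2525 kJ

Bonds broken (reactants):
  C≡C: 2 × 872 = 1744
  C-H: 4 × 419 = 1676
  O=O: 5 × 491 = 2455
  Σ(broken) = 5875 kJ
Bonds formed (products):
  C=O: 8 × 824 = 6592
  O-H: 4 × 452 = 1808
  Σ(formed) = 8400 kJ
ΔH = Σ(broken) − Σ(formed) = 5875 − 8400 = −2525 kJ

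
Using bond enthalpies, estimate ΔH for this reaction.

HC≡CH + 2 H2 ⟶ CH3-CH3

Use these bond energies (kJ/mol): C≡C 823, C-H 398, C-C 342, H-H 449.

ΔH ≈ −213 kJ

Bonds broken (reactants):
  C≡C: 1 × 823 = 823
  C-H: 2 × 398 = 796
  H-H: 2 × 449 = 898
  Σ(broken) = 2517 kJ
Bonds formed (products):
  C-C: 1 × 342 = 342
  C-H: 6 × 398 = 2388
  Σ(formed) = 2730 kJ
ΔH = Σ(broken) − Σ(formed) = 2517 − 2730 = −213 kJ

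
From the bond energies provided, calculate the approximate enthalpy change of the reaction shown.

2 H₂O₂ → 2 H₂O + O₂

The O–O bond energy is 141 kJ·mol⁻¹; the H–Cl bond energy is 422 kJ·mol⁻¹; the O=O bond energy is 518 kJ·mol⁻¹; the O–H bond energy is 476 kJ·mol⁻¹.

Bonds broken (reactants):
  O–H: 4 × 476 = 1904
  O–O: 2 × 141 = 282
  Σ(broken) = 2186 kJ
Bonds formed (products):
  O–H: 4 × 476 = 1904
  O=O: 1 × 518 = 518
  Σ(formed) = 2422 kJ
ΔH = Σ(broken) − Σ(formed) = 2186 − 2422 = −236 kJ

ΔH ≈ −236 kJ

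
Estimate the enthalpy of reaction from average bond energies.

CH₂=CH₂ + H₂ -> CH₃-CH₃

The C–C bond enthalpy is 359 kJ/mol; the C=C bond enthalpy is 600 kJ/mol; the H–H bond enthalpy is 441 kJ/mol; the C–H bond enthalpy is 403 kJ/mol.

Bonds broken (reactants):
  C–H: 4 × 403 = 1612
  C=C: 1 × 600 = 600
  H–H: 1 × 441 = 441
  Σ(broken) = 2653 kJ
Bonds formed (products):
  C–C: 1 × 359 = 359
  C–H: 6 × 403 = 2418
  Σ(formed) = 2777 kJ
ΔH = Σ(broken) − Σ(formed) = 2653 − 2777 = −124 kJ

ΔH ≈ −124 kJ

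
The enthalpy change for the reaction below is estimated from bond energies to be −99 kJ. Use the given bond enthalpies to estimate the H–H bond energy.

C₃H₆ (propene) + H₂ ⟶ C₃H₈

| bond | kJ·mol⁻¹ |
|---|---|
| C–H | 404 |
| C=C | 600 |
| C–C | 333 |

Let D be the H–H bond energy.
Σ(broken) = 1×333 + 6×404 + 1×600 + 1×D = 3357 + D
Σ(formed) = 2×333 + 8×404 = 3898
ΔH = Σ(broken) − Σ(formed) = (3357 + D) − (3898) = −541 + D
Setting this equal to −99 kJ gives D = 442 kJ/mol.

D(H–H) ≈ 442 kJ/mol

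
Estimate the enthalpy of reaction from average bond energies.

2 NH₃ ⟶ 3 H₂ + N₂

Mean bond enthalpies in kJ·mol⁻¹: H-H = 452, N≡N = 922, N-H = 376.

Bonds broken (reactants):
  N-H: 6 × 376 = 2256
  Σ(broken) = 2256 kJ
Bonds formed (products):
  H-H: 3 × 452 = 1356
  N≡N: 1 × 922 = 922
  Σ(formed) = 2278 kJ
ΔH = Σ(broken) − Σ(formed) = 2256 − 2278 = −22 kJ

ΔH ≈ −22 kJ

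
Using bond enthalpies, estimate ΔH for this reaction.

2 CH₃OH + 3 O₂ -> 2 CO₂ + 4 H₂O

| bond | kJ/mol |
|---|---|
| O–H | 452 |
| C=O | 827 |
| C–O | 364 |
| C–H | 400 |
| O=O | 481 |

Bonds broken (reactants):
  C–H: 6 × 400 = 2400
  C–O: 2 × 364 = 728
  O–H: 2 × 452 = 904
  O=O: 3 × 481 = 1443
  Σ(broken) = 5475 kJ
Bonds formed (products):
  C=O: 4 × 827 = 3308
  O–H: 8 × 452 = 3616
  Σ(formed) = 6924 kJ
ΔH = Σ(broken) − Σ(formed) = 5475 − 6924 = −1449 kJ

ΔH ≈ −1449 kJ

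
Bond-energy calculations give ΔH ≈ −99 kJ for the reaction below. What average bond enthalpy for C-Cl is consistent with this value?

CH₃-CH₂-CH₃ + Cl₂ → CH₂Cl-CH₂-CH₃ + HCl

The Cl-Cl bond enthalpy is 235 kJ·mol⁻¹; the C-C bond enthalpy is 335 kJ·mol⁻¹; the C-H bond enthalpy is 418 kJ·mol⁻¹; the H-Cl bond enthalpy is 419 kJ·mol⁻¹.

Let D be the C-Cl bond energy.
Σ(broken) = 2×335 + 8×418 + 1×235 = 4249
Σ(formed) = 2×335 + 1×D + 7×418 + 1×419 = 4015 + D
ΔH = Σ(broken) − Σ(formed) = (4249) − (4015 + D) = +234 − D
Setting this equal to −99 kJ gives D = 333 kJ/mol.

D(C-Cl) ≈ 333 kJ/mol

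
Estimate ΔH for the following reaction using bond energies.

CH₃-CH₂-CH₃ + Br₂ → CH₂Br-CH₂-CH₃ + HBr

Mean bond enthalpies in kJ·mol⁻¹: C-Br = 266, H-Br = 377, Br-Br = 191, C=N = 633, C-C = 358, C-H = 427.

Bonds broken (reactants):
  Br-Br: 1 × 191 = 191
  C-C: 2 × 358 = 716
  C-H: 8 × 427 = 3416
  Σ(broken) = 4323 kJ
Bonds formed (products):
  C-Br: 1 × 266 = 266
  C-C: 2 × 358 = 716
  C-H: 7 × 427 = 2989
  H-Br: 1 × 377 = 377
  Σ(formed) = 4348 kJ
ΔH = Σ(broken) − Σ(formed) = 4323 − 4348 = −25 kJ

ΔH ≈ −25 kJ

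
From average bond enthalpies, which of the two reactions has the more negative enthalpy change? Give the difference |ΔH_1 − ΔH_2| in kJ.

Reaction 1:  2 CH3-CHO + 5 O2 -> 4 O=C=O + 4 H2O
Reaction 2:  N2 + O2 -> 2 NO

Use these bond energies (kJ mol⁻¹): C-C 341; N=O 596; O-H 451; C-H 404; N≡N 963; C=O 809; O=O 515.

Reaction 1:
  Bonds broken (reactants):
    C-C: 2 × 341 = 682
    C-H: 8 × 404 = 3232
    C=O: 2 × 809 = 1618
    O=O: 5 × 515 = 2575
    Σ(broken) = 8107 kJ
  Bonds formed (products):
    C=O: 8 × 809 = 6472
    O-H: 8 × 451 = 3608
    Σ(formed) = 10080 kJ
  ΔH_1 = 8107 − 10080 = −1973 kJ
Reaction 2:
  Bonds broken (reactants):
    N≡N: 1 × 963 = 963
    O=O: 1 × 515 = 515
    Σ(broken) = 1478 kJ
  Bonds formed (products):
    N=O: 2 × 596 = 1192
    Σ(formed) = 1192 kJ
  ΔH_2 = 1478 − 1192 = +286 kJ
ΔH_1 − ΔH_2 = −2259 kJ, so reaction 1 has the more negative ΔH; |ΔH_1 − ΔH_2| = 2259 kJ.

Reaction 1, by 2259 kJ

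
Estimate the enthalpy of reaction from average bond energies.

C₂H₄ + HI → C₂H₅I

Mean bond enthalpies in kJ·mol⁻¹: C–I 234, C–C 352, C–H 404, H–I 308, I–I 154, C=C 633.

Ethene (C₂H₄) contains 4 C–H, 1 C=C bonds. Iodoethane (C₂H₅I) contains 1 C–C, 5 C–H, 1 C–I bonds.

Bonds broken (reactants):
  C–H: 4 × 404 = 1616
  C=C: 1 × 633 = 633
  H–I: 1 × 308 = 308
  Σ(broken) = 2557 kJ
Bonds formed (products):
  C–C: 1 × 352 = 352
  C–H: 5 × 404 = 2020
  C–I: 1 × 234 = 234
  Σ(formed) = 2606 kJ
ΔH = Σ(broken) − Σ(formed) = 2557 − 2606 = −49 kJ

ΔH ≈ −49 kJ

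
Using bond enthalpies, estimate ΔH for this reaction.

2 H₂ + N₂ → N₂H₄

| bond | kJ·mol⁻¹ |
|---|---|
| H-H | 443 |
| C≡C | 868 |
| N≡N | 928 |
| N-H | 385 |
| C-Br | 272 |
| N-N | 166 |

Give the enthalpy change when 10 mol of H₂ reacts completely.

Bonds broken (reactants):
  H-H: 2 × 443 = 886
  N≡N: 1 × 928 = 928
  Σ(broken) = 1814 kJ
Bonds formed (products):
  N-H: 4 × 385 = 1540
  N-N: 1 × 166 = 166
  Σ(formed) = 1706 kJ
ΔH = Σ(broken) − Σ(formed) = 1814 − 1706 = +108 kJ
For 5× the reaction as written: 5 × (+108) = +540 kJ

ΔH = +540 kJ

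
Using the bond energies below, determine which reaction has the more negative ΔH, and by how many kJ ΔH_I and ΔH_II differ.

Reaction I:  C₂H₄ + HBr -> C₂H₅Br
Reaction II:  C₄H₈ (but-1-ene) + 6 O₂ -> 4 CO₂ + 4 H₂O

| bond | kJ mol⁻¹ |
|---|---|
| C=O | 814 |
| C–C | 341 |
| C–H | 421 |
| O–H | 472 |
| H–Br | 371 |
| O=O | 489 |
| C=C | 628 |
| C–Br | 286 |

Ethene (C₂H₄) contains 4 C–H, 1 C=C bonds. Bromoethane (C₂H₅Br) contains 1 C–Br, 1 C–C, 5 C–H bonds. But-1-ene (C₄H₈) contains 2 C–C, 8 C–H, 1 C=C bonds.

Reaction II, by 2627 kJ

Reaction I:
  Bonds broken (reactants):
    C–H: 4 × 421 = 1684
    C=C: 1 × 628 = 628
    H–Br: 1 × 371 = 371
    Σ(broken) = 2683 kJ
  Bonds formed (products):
    C–Br: 1 × 286 = 286
    C–C: 1 × 341 = 341
    C–H: 5 × 421 = 2105
    Σ(formed) = 2732 kJ
  ΔH_I = 2683 − 2732 = −49 kJ
Reaction II:
  Bonds broken (reactants):
    C–C: 2 × 341 = 682
    C–H: 8 × 421 = 3368
    C=C: 1 × 628 = 628
    O=O: 6 × 489 = 2934
    Σ(broken) = 7612 kJ
  Bonds formed (products):
    C=O: 8 × 814 = 6512
    O–H: 8 × 472 = 3776
    Σ(formed) = 10288 kJ
  ΔH_II = 7612 − 10288 = −2676 kJ
ΔH_I − ΔH_II = +2627 kJ, so reaction II has the more negative ΔH; |ΔH_I − ΔH_II| = 2627 kJ.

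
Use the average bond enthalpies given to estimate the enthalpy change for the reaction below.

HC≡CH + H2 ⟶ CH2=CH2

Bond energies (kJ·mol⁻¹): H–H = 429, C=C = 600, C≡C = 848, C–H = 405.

Bonds broken (reactants):
  C≡C: 1 × 848 = 848
  C–H: 2 × 405 = 810
  H–H: 1 × 429 = 429
  Σ(broken) = 2087 kJ
Bonds formed (products):
  C–H: 4 × 405 = 1620
  C=C: 1 × 600 = 600
  Σ(formed) = 2220 kJ
ΔH = Σ(broken) − Σ(formed) = 2087 − 2220 = −133 kJ

ΔH ≈ −133 kJ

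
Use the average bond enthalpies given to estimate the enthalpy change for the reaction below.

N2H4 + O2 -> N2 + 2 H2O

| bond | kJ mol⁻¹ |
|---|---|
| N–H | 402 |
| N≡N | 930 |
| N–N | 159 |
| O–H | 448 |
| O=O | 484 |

ΔH ≈ −471 kJ

Bonds broken (reactants):
  N–H: 4 × 402 = 1608
  N–N: 1 × 159 = 159
  O=O: 1 × 484 = 484
  Σ(broken) = 2251 kJ
Bonds formed (products):
  N≡N: 1 × 930 = 930
  O–H: 4 × 448 = 1792
  Σ(formed) = 2722 kJ
ΔH = Σ(broken) − Σ(formed) = 2251 − 2722 = −471 kJ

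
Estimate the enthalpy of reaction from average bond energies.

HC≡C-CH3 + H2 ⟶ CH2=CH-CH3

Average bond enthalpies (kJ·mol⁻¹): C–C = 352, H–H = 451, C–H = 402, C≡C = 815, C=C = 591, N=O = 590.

ΔH ≈ −129 kJ

Bonds broken (reactants):
  C≡C: 1 × 815 = 815
  C–C: 1 × 352 = 352
  C–H: 4 × 402 = 1608
  H–H: 1 × 451 = 451
  Σ(broken) = 3226 kJ
Bonds formed (products):
  C–C: 1 × 352 = 352
  C–H: 6 × 402 = 2412
  C=C: 1 × 591 = 591
  Σ(formed) = 3355 kJ
ΔH = Σ(broken) − Σ(formed) = 3226 − 3355 = −129 kJ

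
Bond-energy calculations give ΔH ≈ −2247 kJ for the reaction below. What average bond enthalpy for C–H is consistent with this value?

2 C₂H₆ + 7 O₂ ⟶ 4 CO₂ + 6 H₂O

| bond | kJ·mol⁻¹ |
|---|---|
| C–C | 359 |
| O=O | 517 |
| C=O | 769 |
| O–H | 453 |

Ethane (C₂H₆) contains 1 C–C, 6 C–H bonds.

Let D be the C–H bond energy.
Σ(broken) = 2×359 + 12×D + 7×517 = 4337 + 12D
Σ(formed) = 8×769 + 12×453 = 11588
ΔH = Σ(broken) − Σ(formed) = (4337 + 12D) − (11588) = −7251 + 12D
Setting this equal to −2247 kJ gives 12D = 5004, so D = 417 kJ/mol.

D(C–H) ≈ 417 kJ/mol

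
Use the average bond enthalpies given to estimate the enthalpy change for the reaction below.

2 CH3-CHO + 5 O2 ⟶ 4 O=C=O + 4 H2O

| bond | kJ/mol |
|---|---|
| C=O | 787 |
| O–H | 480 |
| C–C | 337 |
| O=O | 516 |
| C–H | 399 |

ΔH ≈ −2116 kJ

Bonds broken (reactants):
  C–C: 2 × 337 = 674
  C–H: 8 × 399 = 3192
  C=O: 2 × 787 = 1574
  O=O: 5 × 516 = 2580
  Σ(broken) = 8020 kJ
Bonds formed (products):
  C=O: 8 × 787 = 6296
  O–H: 8 × 480 = 3840
  Σ(formed) = 10136 kJ
ΔH = Σ(broken) − Σ(formed) = 8020 − 10136 = −2116 kJ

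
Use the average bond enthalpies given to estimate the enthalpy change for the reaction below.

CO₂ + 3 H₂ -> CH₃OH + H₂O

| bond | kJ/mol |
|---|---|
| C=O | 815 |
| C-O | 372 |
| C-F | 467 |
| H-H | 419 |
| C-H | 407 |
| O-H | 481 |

Bonds broken (reactants):
  C=O: 2 × 815 = 1630
  H-H: 3 × 419 = 1257
  Σ(broken) = 2887 kJ
Bonds formed (products):
  C-H: 3 × 407 = 1221
  C-O: 1 × 372 = 372
  O-H: 3 × 481 = 1443
  Σ(formed) = 3036 kJ
ΔH = Σ(broken) − Σ(formed) = 2887 − 3036 = −149 kJ

ΔH ≈ −149 kJ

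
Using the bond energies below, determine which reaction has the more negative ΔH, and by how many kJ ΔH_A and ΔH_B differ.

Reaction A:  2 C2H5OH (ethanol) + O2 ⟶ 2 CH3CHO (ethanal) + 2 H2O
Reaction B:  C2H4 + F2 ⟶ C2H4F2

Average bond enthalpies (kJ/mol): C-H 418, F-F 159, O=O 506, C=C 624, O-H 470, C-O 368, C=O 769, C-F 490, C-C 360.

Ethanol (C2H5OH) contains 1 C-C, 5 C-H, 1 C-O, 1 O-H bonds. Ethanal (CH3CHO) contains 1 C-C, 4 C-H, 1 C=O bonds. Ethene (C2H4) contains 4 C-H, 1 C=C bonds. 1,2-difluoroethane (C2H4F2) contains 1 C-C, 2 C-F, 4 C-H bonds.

Reaction A:
  Bonds broken (reactants):
    C-C: 2 × 360 = 720
    C-H: 10 × 418 = 4180
    C-O: 2 × 368 = 736
    O-H: 2 × 470 = 940
    O=O: 1 × 506 = 506
    Σ(broken) = 7082 kJ
  Bonds formed (products):
    C-C: 2 × 360 = 720
    C-H: 8 × 418 = 3344
    C=O: 2 × 769 = 1538
    O-H: 4 × 470 = 1880
    Σ(formed) = 7482 kJ
  ΔH_A = 7082 − 7482 = −400 kJ
Reaction B:
  Bonds broken (reactants):
    C-H: 4 × 418 = 1672
    C=C: 1 × 624 = 624
    F-F: 1 × 159 = 159
    Σ(broken) = 2455 kJ
  Bonds formed (products):
    C-C: 1 × 360 = 360
    C-F: 2 × 490 = 980
    C-H: 4 × 418 = 1672
    Σ(formed) = 3012 kJ
  ΔH_B = 2455 − 3012 = −557 kJ
ΔH_A − ΔH_B = +157 kJ, so reaction B has the more negative ΔH; |ΔH_A − ΔH_B| = 157 kJ.

Reaction B, by 157 kJ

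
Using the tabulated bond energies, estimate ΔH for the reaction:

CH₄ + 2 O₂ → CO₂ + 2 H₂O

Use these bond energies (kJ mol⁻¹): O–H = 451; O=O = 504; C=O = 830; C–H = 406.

Bonds broken (reactants):
  C–H: 4 × 406 = 1624
  O=O: 2 × 504 = 1008
  Σ(broken) = 2632 kJ
Bonds formed (products):
  C=O: 2 × 830 = 1660
  O–H: 4 × 451 = 1804
  Σ(formed) = 3464 kJ
ΔH = Σ(broken) − Σ(formed) = 2632 − 3464 = −832 kJ

ΔH ≈ −832 kJ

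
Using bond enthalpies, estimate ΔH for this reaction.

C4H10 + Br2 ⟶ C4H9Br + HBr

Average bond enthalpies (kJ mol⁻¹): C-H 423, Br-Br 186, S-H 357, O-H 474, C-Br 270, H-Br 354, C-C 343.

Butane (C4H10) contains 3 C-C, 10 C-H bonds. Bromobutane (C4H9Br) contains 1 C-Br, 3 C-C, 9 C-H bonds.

Bonds broken (reactants):
  Br-Br: 1 × 186 = 186
  C-C: 3 × 343 = 1029
  C-H: 10 × 423 = 4230
  Σ(broken) = 5445 kJ
Bonds formed (products):
  C-Br: 1 × 270 = 270
  C-C: 3 × 343 = 1029
  C-H: 9 × 423 = 3807
  H-Br: 1 × 354 = 354
  Σ(formed) = 5460 kJ
ΔH = Σ(broken) − Σ(formed) = 5445 − 5460 = −15 kJ

ΔH ≈ −15 kJ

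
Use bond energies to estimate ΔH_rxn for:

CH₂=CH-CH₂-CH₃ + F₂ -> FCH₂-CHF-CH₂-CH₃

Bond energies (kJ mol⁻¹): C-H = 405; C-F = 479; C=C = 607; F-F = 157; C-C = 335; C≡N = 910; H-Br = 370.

Bonds broken (reactants):
  C-C: 2 × 335 = 670
  C-H: 8 × 405 = 3240
  C=C: 1 × 607 = 607
  F-F: 1 × 157 = 157
  Σ(broken) = 4674 kJ
Bonds formed (products):
  C-C: 3 × 335 = 1005
  C-F: 2 × 479 = 958
  C-H: 8 × 405 = 3240
  Σ(formed) = 5203 kJ
ΔH = Σ(broken) − Σ(formed) = 4674 − 5203 = −529 kJ

ΔH ≈ −529 kJ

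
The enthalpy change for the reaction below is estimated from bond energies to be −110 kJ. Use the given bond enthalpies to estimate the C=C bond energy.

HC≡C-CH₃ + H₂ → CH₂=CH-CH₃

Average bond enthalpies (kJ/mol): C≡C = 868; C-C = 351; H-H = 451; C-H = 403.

D(C=C) ≈ 623 kJ/mol

Let D be the C=C bond energy.
Σ(broken) = 1×868 + 1×351 + 4×403 + 1×451 = 3282
Σ(formed) = 1×351 + 6×403 + 1×D = 2769 + D
ΔH = Σ(broken) − Σ(formed) = (3282) − (2769 + D) = +513 − D
Setting this equal to −110 kJ gives D = 623 kJ/mol.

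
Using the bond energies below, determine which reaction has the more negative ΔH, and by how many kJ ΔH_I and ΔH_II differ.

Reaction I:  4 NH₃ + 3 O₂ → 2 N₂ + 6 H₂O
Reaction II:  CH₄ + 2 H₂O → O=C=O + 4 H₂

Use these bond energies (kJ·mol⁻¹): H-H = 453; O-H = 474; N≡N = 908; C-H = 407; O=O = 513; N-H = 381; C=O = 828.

Reaction I:
  Bonds broken (reactants):
    N-H: 12 × 381 = 4572
    O=O: 3 × 513 = 1539
    Σ(broken) = 6111 kJ
  Bonds formed (products):
    N≡N: 2 × 908 = 1816
    O-H: 12 × 474 = 5688
    Σ(formed) = 7504 kJ
  ΔH_I = 6111 − 7504 = −1393 kJ
Reaction II:
  Bonds broken (reactants):
    C-H: 4 × 407 = 1628
    O-H: 4 × 474 = 1896
    Σ(broken) = 3524 kJ
  Bonds formed (products):
    C=O: 2 × 828 = 1656
    H-H: 4 × 453 = 1812
    Σ(formed) = 3468 kJ
  ΔH_II = 3524 − 3468 = +56 kJ
ΔH_I − ΔH_II = −1449 kJ, so reaction I has the more negative ΔH; |ΔH_I − ΔH_II| = 1449 kJ.

Reaction I, by 1449 kJ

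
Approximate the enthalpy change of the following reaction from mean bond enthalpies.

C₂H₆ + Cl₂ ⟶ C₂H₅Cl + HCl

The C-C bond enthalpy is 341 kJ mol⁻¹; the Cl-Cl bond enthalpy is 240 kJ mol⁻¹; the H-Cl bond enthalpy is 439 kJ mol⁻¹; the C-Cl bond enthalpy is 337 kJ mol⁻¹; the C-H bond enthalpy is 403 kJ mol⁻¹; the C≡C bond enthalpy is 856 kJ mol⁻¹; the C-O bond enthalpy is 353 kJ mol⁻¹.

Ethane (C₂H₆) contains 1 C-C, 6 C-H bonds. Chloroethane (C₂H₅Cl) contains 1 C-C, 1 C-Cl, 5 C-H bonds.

ΔH ≈ −133 kJ

Bonds broken (reactants):
  C-C: 1 × 341 = 341
  C-H: 6 × 403 = 2418
  Cl-Cl: 1 × 240 = 240
  Σ(broken) = 2999 kJ
Bonds formed (products):
  C-C: 1 × 341 = 341
  C-Cl: 1 × 337 = 337
  C-H: 5 × 403 = 2015
  H-Cl: 1 × 439 = 439
  Σ(formed) = 3132 kJ
ΔH = Σ(broken) − Σ(formed) = 2999 − 3132 = −133 kJ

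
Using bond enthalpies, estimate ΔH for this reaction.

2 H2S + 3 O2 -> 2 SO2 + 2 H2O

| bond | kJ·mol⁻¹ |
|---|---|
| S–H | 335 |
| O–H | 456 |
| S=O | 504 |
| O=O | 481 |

Bonds broken (reactants):
  O=O: 3 × 481 = 1443
  S–H: 4 × 335 = 1340
  Σ(broken) = 2783 kJ
Bonds formed (products):
  O–H: 4 × 456 = 1824
  S=O: 4 × 504 = 2016
  Σ(formed) = 3840 kJ
ΔH = Σ(broken) − Σ(formed) = 2783 − 3840 = −1057 kJ

ΔH ≈ −1057 kJ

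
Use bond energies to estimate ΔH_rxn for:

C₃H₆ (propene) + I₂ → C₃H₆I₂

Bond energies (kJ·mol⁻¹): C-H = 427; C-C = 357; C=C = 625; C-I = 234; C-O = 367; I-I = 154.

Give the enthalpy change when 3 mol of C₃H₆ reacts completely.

ΔH = −138 kJ

Bonds broken (reactants):
  C-C: 1 × 357 = 357
  C-H: 6 × 427 = 2562
  C=C: 1 × 625 = 625
  I-I: 1 × 154 = 154
  Σ(broken) = 3698 kJ
Bonds formed (products):
  C-C: 2 × 357 = 714
  C-H: 6 × 427 = 2562
  C-I: 2 × 234 = 468
  Σ(formed) = 3744 kJ
ΔH = Σ(broken) − Σ(formed) = 3698 − 3744 = −46 kJ
For 3× the reaction as written: 3 × (−46) = −138 kJ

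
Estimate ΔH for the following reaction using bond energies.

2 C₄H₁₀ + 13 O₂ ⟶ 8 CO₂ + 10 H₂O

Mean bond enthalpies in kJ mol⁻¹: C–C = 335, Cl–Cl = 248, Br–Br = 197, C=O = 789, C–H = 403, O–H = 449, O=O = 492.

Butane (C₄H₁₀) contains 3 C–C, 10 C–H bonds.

Bonds broken (reactants):
  C–C: 6 × 335 = 2010
  C–H: 20 × 403 = 8060
  O=O: 13 × 492 = 6396
  Σ(broken) = 16466 kJ
Bonds formed (products):
  C=O: 16 × 789 = 12624
  O–H: 20 × 449 = 8980
  Σ(formed) = 21604 kJ
ΔH = Σ(broken) − Σ(formed) = 16466 − 21604 = −5138 kJ

ΔH ≈ −5138 kJ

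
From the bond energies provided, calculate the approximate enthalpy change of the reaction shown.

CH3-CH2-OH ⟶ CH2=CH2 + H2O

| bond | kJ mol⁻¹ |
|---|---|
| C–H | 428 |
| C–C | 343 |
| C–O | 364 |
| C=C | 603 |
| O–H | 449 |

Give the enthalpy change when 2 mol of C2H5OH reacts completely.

ΔH = +166 kJ

Bonds broken (reactants):
  C–C: 1 × 343 = 343
  C–H: 5 × 428 = 2140
  C–O: 1 × 364 = 364
  O–H: 1 × 449 = 449
  Σ(broken) = 3296 kJ
Bonds formed (products):
  C–H: 4 × 428 = 1712
  C=C: 1 × 603 = 603
  O–H: 2 × 449 = 898
  Σ(formed) = 3213 kJ
ΔH = Σ(broken) − Σ(formed) = 3296 − 3213 = +83 kJ
For 2× the reaction as written: 2 × (+83) = +166 kJ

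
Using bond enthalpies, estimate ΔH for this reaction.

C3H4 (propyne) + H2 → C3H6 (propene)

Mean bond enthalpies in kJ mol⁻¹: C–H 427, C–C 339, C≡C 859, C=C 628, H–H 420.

Bonds broken (reactants):
  C≡C: 1 × 859 = 859
  C–C: 1 × 339 = 339
  C–H: 4 × 427 = 1708
  H–H: 1 × 420 = 420
  Σ(broken) = 3326 kJ
Bonds formed (products):
  C–C: 1 × 339 = 339
  C–H: 6 × 427 = 2562
  C=C: 1 × 628 = 628
  Σ(formed) = 3529 kJ
ΔH = Σ(broken) − Σ(formed) = 3326 − 3529 = −203 kJ

ΔH ≈ −203 kJ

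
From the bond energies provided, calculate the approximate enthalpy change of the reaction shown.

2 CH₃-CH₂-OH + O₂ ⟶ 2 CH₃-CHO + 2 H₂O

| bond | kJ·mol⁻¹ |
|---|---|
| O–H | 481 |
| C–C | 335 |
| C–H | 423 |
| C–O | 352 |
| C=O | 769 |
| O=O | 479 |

ΔH ≈ −471 kJ

Bonds broken (reactants):
  C–C: 2 × 335 = 670
  C–H: 10 × 423 = 4230
  C–O: 2 × 352 = 704
  O–H: 2 × 481 = 962
  O=O: 1 × 479 = 479
  Σ(broken) = 7045 kJ
Bonds formed (products):
  C–C: 2 × 335 = 670
  C–H: 8 × 423 = 3384
  C=O: 2 × 769 = 1538
  O–H: 4 × 481 = 1924
  Σ(formed) = 7516 kJ
ΔH = Σ(broken) − Σ(formed) = 7045 − 7516 = −471 kJ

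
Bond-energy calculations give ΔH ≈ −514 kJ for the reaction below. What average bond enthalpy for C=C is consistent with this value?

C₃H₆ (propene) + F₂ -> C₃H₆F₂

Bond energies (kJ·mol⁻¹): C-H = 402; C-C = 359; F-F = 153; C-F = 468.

Let D be the C=C bond energy.
Σ(broken) = 1×359 + 6×402 + 1×D + 1×153 = 2924 + D
Σ(formed) = 2×359 + 2×468 + 6×402 = 4066
ΔH = Σ(broken) − Σ(formed) = (2924 + D) − (4066) = −1142 + D
Setting this equal to −514 kJ gives D = 628 kJ/mol.

D(C=C) ≈ 628 kJ/mol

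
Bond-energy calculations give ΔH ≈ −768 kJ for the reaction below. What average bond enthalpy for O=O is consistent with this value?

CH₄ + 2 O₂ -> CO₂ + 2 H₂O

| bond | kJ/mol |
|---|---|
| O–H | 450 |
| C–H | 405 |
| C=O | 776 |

Let D be the O=O bond energy.
Σ(broken) = 4×405 + 2×D = 1620 + 2D
Σ(formed) = 2×776 + 4×450 = 3352
ΔH = Σ(broken) − Σ(formed) = (1620 + 2D) − (3352) = −1732 + 2D
Setting this equal to −768 kJ gives 2D = 964, so D = 482 kJ/mol.

D(O=O) ≈ 482 kJ/mol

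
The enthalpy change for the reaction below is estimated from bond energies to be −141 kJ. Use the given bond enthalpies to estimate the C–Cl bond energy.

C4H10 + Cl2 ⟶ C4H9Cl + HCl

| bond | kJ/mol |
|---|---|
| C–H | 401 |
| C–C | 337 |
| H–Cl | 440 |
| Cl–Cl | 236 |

Let D be the C–Cl bond energy.
Σ(broken) = 3×337 + 10×401 + 1×236 = 5257
Σ(formed) = 3×337 + 1×D + 9×401 + 1×440 = 5060 + D
ΔH = Σ(broken) − Σ(formed) = (5257) − (5060 + D) = +197 − D
Setting this equal to −141 kJ gives D = 338 kJ/mol.

D(C–Cl) ≈ 338 kJ/mol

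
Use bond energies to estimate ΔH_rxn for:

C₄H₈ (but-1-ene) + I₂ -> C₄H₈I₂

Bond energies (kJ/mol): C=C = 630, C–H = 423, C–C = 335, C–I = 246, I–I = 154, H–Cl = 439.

ΔH ≈ −43 kJ

Bonds broken (reactants):
  C–C: 2 × 335 = 670
  C–H: 8 × 423 = 3384
  C=C: 1 × 630 = 630
  I–I: 1 × 154 = 154
  Σ(broken) = 4838 kJ
Bonds formed (products):
  C–C: 3 × 335 = 1005
  C–H: 8 × 423 = 3384
  C–I: 2 × 246 = 492
  Σ(formed) = 4881 kJ
ΔH = Σ(broken) − Σ(formed) = 4838 − 4881 = −43 kJ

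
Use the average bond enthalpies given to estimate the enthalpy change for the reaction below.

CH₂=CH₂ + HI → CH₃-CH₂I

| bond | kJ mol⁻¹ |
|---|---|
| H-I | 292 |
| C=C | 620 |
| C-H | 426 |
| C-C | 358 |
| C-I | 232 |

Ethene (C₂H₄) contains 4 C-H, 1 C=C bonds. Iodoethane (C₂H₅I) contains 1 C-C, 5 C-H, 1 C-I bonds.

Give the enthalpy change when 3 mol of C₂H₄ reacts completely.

Bonds broken (reactants):
  C-H: 4 × 426 = 1704
  C=C: 1 × 620 = 620
  H-I: 1 × 292 = 292
  Σ(broken) = 2616 kJ
Bonds formed (products):
  C-C: 1 × 358 = 358
  C-H: 5 × 426 = 2130
  C-I: 1 × 232 = 232
  Σ(formed) = 2720 kJ
ΔH = Σ(broken) − Σ(formed) = 2616 − 2720 = −104 kJ
For 3× the reaction as written: 3 × (−104) = −312 kJ

ΔH = −312 kJ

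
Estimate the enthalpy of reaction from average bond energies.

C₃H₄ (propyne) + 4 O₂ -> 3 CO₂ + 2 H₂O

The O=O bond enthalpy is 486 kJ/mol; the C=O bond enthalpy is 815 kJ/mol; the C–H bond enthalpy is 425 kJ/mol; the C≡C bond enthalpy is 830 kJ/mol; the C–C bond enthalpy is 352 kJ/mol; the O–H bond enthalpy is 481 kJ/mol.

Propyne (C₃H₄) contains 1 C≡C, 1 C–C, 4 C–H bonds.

ΔH ≈ −1988 kJ

Bonds broken (reactants):
  C≡C: 1 × 830 = 830
  C–C: 1 × 352 = 352
  C–H: 4 × 425 = 1700
  O=O: 4 × 486 = 1944
  Σ(broken) = 4826 kJ
Bonds formed (products):
  C=O: 6 × 815 = 4890
  O–H: 4 × 481 = 1924
  Σ(formed) = 6814 kJ
ΔH = Σ(broken) − Σ(formed) = 4826 − 6814 = −1988 kJ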